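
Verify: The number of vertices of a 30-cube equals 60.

False. The 30-cube has 2^30 = 1073741824 vertices.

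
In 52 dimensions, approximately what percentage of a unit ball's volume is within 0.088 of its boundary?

1 - (1-0.088)^52 ≈ 0.991688 ≈ 99.17%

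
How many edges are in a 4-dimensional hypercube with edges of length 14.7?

f_1(4-cube) = (4 choose 1) · 2^3 = 32.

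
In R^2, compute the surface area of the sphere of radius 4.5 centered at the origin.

S = n·V_n(r)/r = 2·V_2(4.5)/4.5 (volume-to-surface relation), giving 2πr = 2π·4.5 ≈ 28.2743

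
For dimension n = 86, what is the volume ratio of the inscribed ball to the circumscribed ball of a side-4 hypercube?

Volume scales as r^n, and r_in/r_out = 1/√86, giving (1/√86)^86 ≈ 6.55491e-84.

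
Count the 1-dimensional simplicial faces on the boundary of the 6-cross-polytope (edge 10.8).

f_1(6-orthoplex) = 2^2 · (6 choose 2) = 60.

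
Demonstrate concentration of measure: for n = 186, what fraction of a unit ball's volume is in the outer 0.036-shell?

1 - (1-0.036)^186 ≈ 0.998908 ≈ 99.89%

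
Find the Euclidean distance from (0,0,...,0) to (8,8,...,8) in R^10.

The space diagonal of an n-cube of side s is s√n. Here 8·√10 ≈ 25.2982.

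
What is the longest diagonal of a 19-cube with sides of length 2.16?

Diagonal = √19 · 2.16 ≈ 9.41522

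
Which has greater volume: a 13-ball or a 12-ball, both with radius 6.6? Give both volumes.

V_13(6.6) ≈ 4.10594e+10. V_12(6.6) ≈ 9.12208e+09. The 13-ball is larger.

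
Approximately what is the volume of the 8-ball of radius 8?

Volume = π^{8/2}·(8)^8/Γ(5) = 2097152·π^4/3 ≈ 6.80939e+07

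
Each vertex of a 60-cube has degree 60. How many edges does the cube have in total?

Number of 1-faces = C(60,1)·2^(60-1) = 60·576460752303423488 = 34587645138205409280.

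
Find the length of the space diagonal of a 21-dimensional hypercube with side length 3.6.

The space diagonal of an n-cube of side s is s√n. Here 3.6·√21 ≈ 16.4973.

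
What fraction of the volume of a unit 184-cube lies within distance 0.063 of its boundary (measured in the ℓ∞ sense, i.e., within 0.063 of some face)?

1 - (1 - 2·0.063)^184 = 1 - 0.874^184 ≈ 1 - 1.73e-11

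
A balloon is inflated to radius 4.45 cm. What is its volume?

V_3(4.45) = π^(3/2) · (4.45)^3 / Γ(3/2 + 1) ≈ 369.121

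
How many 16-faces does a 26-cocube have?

Number of 16-faces = 2^(16+1) · C(26,16+1) = 131072 · 3124550 = 409541017600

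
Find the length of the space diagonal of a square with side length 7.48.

d = √(7.48² + 7.48² + ... + 7.48²) [2 terms] = √(2·7.48²) = 7.48√2 ≈ 10.5783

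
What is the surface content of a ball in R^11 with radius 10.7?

S = n·V_n(r)/r = 11·V_11(10.7)/10.7 (volume-to-surface relation), giving 4.07695e+11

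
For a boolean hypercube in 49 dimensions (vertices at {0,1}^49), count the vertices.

The 49-cube has 2^49 = 562949953421312 vertices.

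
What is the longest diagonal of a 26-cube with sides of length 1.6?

d = √(1.6² + 1.6² + ... + 1.6²) [26 terms] = √(26·1.6²) = 1.6√26 ≈ 8.15843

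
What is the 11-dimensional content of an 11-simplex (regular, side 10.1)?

V = (10.1^11 / 11!) · √((11+1) / 2^11) ≈ 213.946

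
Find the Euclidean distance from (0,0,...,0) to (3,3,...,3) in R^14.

||(3,3,...,3)|| = √(14)·3 ≈ 11.225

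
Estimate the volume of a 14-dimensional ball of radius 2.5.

V_14(2.5) = π^(14/2) · (2.5)^14 / Γ(14/2 + 1) = 1220703125·π^7/16515072 ≈ 223243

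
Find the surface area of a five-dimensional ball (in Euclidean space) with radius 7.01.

The surface area of an n-ball is 2π^(n/2) r^(n-1) / Γ(n/2). For n=5, r=7.01: 63553.7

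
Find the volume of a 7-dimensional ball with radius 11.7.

Volume = π^{7/2}·(11.7)^7/Γ(9/2) ≈ 1.41802e+08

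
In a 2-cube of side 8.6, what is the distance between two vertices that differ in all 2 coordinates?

Diagonal = √2 · 8.6 ≈ 12.1622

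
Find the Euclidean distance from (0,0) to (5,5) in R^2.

Diagonal = √2 · 5 ≈ 7.07107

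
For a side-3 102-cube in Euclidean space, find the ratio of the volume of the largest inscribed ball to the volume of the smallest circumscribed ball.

Volume scales as r^n, and r_in/r_out = 1/√102, giving (1/√102)^102 ≈ 3.64243e-103.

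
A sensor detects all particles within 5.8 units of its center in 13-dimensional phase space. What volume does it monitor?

V_13(5.8) = π^(13/2) · (5.8)^13 / Γ(13/2 + 1) ≈ 7.6543e+09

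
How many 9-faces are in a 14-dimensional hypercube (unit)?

f_9(14-cube) = (14 choose 9) · 2^5 = 64064.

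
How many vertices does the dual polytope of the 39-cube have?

Number of vertices = 2n = 78.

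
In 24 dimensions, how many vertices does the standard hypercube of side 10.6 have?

An n-cube has 2^n vertices; for n = 24 that is 2^24 = 16777216.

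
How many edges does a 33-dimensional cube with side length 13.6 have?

Number of 1-faces = C(33,1)·2^(33-1) = 33·4294967296 = 141733920768.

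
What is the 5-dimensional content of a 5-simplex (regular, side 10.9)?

Volume = 10.9^5 · √(6/2^5) / 5! ≈ 555.203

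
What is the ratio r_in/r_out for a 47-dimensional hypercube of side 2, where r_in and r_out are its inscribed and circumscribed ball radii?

For an n-cube of any side s, the inradius is s/2 and the circumradius is s√n/2, so the ratio is 1/√47 ≈ 0.145865.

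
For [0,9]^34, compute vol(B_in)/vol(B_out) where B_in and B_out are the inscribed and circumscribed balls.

V_in / V_out = (r_in/r_out)^34 = (1/√34)^34 = 34^(-34/2) ≈ 9.22271e-27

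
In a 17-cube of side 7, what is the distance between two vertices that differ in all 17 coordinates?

||(7,7,...,7)|| = √(17)·7 ≈ 28.8617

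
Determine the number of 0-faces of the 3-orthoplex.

Each 0-face is the convex hull of 1 vertex, one chosen as ±e_i from each of 1 distinct axis: 2^1·C(3,1) = 6.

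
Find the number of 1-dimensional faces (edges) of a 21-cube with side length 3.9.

The 21-cube has n·2^(n-1) = 21·2^20 = 21·1048576 = 22020096 edges.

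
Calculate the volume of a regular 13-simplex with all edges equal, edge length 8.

V = (8^13 / 13!) · √((13+1) / 2^13) ≈ 3.64971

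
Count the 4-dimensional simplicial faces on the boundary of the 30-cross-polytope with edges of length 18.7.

Number of 4-faces = 2^(4+1) · C(30,4+1) = 32 · 142506 = 4560192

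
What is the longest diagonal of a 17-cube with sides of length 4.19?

d = √(4.19² + 4.19² + ... + 4.19²) [17 terms] = √(17·4.19²) = 4.19√17 ≈ 17.2758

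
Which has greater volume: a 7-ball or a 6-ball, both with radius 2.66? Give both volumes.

V_7(2.66) ≈ 4451.97. V_6(2.66) ≈ 1830.58. The 7-ball is larger.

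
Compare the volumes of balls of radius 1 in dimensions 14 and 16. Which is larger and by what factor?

V_14(1) ≈ 0.599265, V_16(1) ≈ 0.235331. The 14-ball is larger by a factor of 2.546.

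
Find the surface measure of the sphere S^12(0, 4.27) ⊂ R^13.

S = n·V_n(r)/r = 13·V_13(4.27)/4.27 (volume-to-surface relation), giving 4.3493e+08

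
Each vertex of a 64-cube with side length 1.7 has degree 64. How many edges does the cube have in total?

An n-cube has n·2^(n-1) edges. With n = 64: 64·9223372036854775808 = 590295810358705651712.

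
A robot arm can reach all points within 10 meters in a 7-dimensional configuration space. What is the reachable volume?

V_7(10) = π^(7/2) · (10)^7 / Γ(7/2 + 1) = 32000000·π^3/21 ≈ 4.72477e+07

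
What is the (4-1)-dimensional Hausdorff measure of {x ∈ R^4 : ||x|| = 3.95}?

S_4(3.95) = 2·π^(4/2)·(3.95)^3 / Γ(4/2) ≈ 1216.52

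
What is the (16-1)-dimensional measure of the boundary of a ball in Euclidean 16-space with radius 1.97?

S_16(1.97) = 2·π^(16/2)·(1.97)^15 / Γ(16/2) ≈ 98354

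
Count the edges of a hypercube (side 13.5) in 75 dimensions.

Number of 1-faces = C(75,1)·2^(75-1) = 75·18889465931478580854784 = 1416709944860893564108800.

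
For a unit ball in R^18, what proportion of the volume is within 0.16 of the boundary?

1 - (1-0.16)^18 ≈ 0.956646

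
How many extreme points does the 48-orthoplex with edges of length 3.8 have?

Number of vertices = 2n = 96.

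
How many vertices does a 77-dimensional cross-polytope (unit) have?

Number of vertices = 2n = 154.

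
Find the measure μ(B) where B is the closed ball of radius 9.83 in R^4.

The n-ball volume is π^(n/2)·r^n/Γ(n/2+1). With n=4, r=9.83: V ≈ 46077.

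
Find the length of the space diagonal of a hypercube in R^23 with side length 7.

The space diagonal of an n-cube of side s is s√n. Here 7·√23 ≈ 33.5708.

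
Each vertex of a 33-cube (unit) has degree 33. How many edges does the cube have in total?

Number of 1-faces = C(33,1)·2^(33-1) = 33·4294967296 = 141733920768.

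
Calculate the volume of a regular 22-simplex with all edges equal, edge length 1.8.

V_22 = √(23) · 1.8^22 / (22! · 2^(22/2)) ≈ 8.60523e-19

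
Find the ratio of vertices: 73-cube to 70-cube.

The 73-cube has 2^73 = 9444732965739290427392 vertices. The 70-cube has 2^70 = 1180591620717411303424 vertices. Ratio: 9444732965739290427392/1180591620717411303424 = 8.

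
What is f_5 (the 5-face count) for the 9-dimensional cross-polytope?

An n-cross-polytope has 2^(k+1)·C(n,k+1) k-faces. Here 2^6·C(9,6) = 64·84 = 5376.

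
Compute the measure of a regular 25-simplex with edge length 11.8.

V_25 = √(26) · 11.8^25 / (25! · 2^(25/2)) ≈ 0.0355645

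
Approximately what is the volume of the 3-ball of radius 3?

V_3(3) = π^(3/2) · (3)^3 / Γ(3/2 + 1) = 36·π ≈ 113.097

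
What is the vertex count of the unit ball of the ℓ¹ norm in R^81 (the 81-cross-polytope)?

An n-cross-polytope has 2n vertices; here n = 81, giving 162.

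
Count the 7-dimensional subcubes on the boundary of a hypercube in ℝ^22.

Choose 7 of 22 axes to span the face (C(22,7) = 170544 ways), then fix each of the remaining 15 coordinates at one of its two extreme values (2^15 = 32768 ways): 170544·32768 = 5588385792.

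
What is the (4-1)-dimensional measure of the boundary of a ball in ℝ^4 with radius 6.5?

S = n·V_n(r)/r = 4·V_4(6.5)/6.5 (volume-to-surface relation), giving 2197·π^2/4 ≈ 5420.88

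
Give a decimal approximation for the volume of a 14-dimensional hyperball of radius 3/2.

The n-ball volume is π^(n/2)·r^n/Γ(n/2+1). With n=14, r=3/2: V = 531441·π^7/9175040 ≈ 174.943.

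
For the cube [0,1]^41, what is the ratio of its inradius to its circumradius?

r_in / r_out = (1/2) / (1√41/2) = 1/√41 ≈ 0.156174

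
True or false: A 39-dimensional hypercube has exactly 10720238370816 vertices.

False. The 39-cube has 2^39 = 549755813888 vertices.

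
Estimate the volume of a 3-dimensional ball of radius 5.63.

V_3(5.63) = π^(3/2) · (5.63)^3 / Γ(3/2 + 1) ≈ 747.504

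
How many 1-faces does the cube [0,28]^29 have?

The 29-cube has n·2^(n-1) = 29·2^28 = 29·268435456 = 7784628224 edges.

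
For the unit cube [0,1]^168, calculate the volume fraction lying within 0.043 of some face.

The inner cube has side 1-2·0.043 = 0.914 and volume (0.914)^168 ≈ 2.748e-07, so the shell holds 0.9999997252 of the volume.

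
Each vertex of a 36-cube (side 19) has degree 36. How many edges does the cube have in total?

The 36-cube has n·2^(n-1) = 36·2^35 = 36·34359738368 = 1236950581248 edges.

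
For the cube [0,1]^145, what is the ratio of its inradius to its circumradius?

r_in = 1/2 (half the side); r_out = 1√145/2 (half the diagonal). Ratio = 1/√145 ≈ 0.0830455.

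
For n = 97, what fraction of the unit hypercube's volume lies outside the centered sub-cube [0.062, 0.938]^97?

The inner cube has side 1-2·0.062 = 0.876 and volume (0.876)^97 ≈ 2.648e-06, so the shell holds 0.9999973521 of the volume.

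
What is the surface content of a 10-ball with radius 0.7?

The surface area of an n-ball is 2π^(n/2) r^(n-1) / Γ(n/2). For n=10, r=0.7: 1.02908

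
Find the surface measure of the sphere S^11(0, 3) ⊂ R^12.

S = n·V_n(r)/r = 12·V_12(3)/3 (volume-to-surface relation), giving 59049·π^6/20 ≈ 2.83845e+06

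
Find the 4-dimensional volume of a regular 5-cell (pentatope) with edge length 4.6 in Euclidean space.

Volume = 4.6^4 · √(5/2^4) / 4! ≈ 10.4291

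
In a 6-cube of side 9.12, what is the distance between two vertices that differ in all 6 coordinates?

The space diagonal of an n-cube of side s is s√n. Here 9.12·√6 ≈ 22.3393.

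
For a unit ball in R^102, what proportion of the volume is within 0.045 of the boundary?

1 - (1-0.045)^102 ≈ 0.990873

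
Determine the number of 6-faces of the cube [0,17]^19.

Number of 6-faces = C(19,6) · 2^(19-6) = 27132 · 8192 = 222265344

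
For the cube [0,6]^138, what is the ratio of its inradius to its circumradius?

r_in / r_out = (6/2) / (6√138/2) = 1/√138 ≈ 0.0851257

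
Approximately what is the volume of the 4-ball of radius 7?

Volume = π^{4/2}·(7)^4/Γ(3) = 2401·π^2/2 ≈ 11848.5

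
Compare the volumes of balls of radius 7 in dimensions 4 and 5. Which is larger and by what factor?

V_4(7) ≈ 11848.5, V_5(7) ≈ 88468.5. The 5-ball is larger by a factor of 7.467.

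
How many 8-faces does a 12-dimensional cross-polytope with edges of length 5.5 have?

f_8(12-orthoplex) = 2^9 · (12 choose 9) = 112640.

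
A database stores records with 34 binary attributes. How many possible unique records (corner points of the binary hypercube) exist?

Number of vertices = 2^34 = 17179869184.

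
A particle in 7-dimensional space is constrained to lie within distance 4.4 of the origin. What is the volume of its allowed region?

V_7(4.4) = π^(7/2) · (4.4)^7 / Γ(7/2 + 1) ≈ 150851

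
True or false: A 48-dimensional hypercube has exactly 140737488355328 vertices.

False. The 48-cube has 2^48 = 281474976710656 vertices.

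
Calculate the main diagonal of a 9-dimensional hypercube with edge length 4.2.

||(4.2,4.2,...,4.2)|| = √(9)·4.2 = 12.6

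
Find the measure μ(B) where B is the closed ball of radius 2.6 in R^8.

The n-ball volume is π^(n/2)·r^n/Γ(n/2+1). With n=8, r=2.6: V ≈ 8475.69.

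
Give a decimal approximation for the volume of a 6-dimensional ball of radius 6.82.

Volume = π^{6/2}·(6.82)^6/Γ(4) ≈ 520002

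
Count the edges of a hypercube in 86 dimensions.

An n-cube has n·2^(n-1) edges. With n = 86: 86·38685626227668133590597632 = 3326963855579459488791396352.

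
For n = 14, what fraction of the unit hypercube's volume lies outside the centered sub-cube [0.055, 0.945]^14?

The inner cube has side 1-2·0.055 = 0.89 and volume (0.89)^14 ≈ 0.1956, so the shell holds 0.804359 of the volume.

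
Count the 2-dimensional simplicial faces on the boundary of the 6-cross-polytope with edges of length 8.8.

An n-cross-polytope has 2^(k+1)·C(n,k+1) k-faces. Here 2^3·C(6,3) = 8·20 = 160.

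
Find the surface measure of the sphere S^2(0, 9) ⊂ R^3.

The surface area of an n-ball is 2π^(n/2) r^(n-1) / Γ(n/2). For n=3, r=9: 4πr² = 4π·(9)² ≈ 1017.88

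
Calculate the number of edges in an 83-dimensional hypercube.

Number of 1-faces = C(83,1)·2^(83-1) = 83·4835703278458516698824704 = 401363372112056886002450432.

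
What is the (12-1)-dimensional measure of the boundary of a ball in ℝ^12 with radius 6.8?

S = n·V_n(r)/r = 12·V_12(6.8)/6.8 (volume-to-surface relation), giving 2.30328e+10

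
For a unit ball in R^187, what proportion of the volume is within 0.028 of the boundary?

V(inner)/V(outer) = ((1-0.028)/1)^187 ≈ 0.004938, so the shell fraction is 0.995062.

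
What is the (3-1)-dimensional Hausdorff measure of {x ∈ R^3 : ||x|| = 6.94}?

The surface area of an n-ball is 2π^(n/2) r^(n-1) / Γ(n/2). For n=3, r=6.94: 4πr² = 4π·(6.94)² ≈ 605.242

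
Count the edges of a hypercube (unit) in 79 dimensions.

Number of 1-faces = C(79,1)·2^(79-1) = 79·302231454903657293676544 = 23876284937388926200446976.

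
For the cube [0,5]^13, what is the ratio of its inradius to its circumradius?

For an n-cube of any side s, the inradius is s/2 and the circumradius is s√n/2, so the ratio is 1/√13 ≈ 0.27735.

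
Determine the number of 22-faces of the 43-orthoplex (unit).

f_22(43-orthoplex) = 2^23 · (43 choose 23) = 8057819334715637760.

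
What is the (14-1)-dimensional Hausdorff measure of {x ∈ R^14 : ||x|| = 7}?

The surface area of an n-ball is 2π^(n/2) r^(n-1) / Γ(n/2). For n=14, r=7: 96889010407·π^7/360 ≈ 8.1287e+11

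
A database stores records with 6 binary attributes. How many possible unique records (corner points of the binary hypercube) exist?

Number of vertices = 2^6 = 64.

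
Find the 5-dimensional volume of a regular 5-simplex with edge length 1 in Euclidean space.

For a regular n-simplex with edge a, V = (a^n / n!)·√((n+1)/2^n). With a=1, n=5: V ≈ 0.00360844.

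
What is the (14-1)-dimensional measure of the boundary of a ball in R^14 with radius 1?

S = n·V_n(r)/r = 14·V_14(1)/1 (volume-to-surface relation), giving π^7/360 ≈ 8.3897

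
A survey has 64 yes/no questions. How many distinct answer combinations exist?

The 64-cube has 2^64 = 18446744073709551616 vertices.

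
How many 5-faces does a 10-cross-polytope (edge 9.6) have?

f_5(10-orthoplex) = 2^6 · (10 choose 6) = 13440.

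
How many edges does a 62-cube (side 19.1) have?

Number of 1-faces = C(62,1)·2^(62-1) = 62·2305843009213693952 = 142962266571249025024.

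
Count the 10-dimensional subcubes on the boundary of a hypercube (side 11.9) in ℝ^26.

Number of 10-faces = C(26,10) · 2^(26-10) = 5311735 · 65536 = 348109864960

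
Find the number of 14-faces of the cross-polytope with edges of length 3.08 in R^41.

Each 14-face is the convex hull of 15 vertices, one chosen as ±e_i from each of 15 distinct axes: 2^15·C(41,15) = 2078548783792128.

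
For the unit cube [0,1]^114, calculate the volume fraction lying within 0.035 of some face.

The inner cube has side 1-2·0.035 = 0.93 and volume (0.93)^114 ≈ 0.0002553, so the shell holds 0.999745 of the volume.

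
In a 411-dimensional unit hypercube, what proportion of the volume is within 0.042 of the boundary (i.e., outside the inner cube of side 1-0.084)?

The inner cube has side 1-2·0.042 = 0.916 and volume (0.916)^411 ≈ 2.183e-16, so the shell holds 1 - 2.183e-16 of the volume.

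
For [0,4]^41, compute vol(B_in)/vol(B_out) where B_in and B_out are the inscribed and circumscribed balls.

The radii are 4/2 and 4√41/2, so the volume ratio is (1/√41)^41 = 41^{-41/2} ≈ 8.66824e-34.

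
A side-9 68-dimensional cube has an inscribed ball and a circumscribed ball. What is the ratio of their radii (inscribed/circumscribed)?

Ratio = (s/2)/(s√68/2) = 68^(-1/2) ≈ 0.121268.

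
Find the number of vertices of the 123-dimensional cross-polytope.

An n-cross-polytope has 2n vertices; here n = 123, giving 246.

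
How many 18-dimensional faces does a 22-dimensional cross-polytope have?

An n-cross-polytope has 2^(k+1)·C(n,k+1) k-faces. Here 2^19·C(22,19) = 524288·1540 = 807403520.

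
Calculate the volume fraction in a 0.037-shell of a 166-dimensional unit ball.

1 - (1-0.037)^166 ≈ 0.998086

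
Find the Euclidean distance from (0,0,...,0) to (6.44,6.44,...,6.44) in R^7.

Diagonal = √7 · 6.44 ≈ 17.0386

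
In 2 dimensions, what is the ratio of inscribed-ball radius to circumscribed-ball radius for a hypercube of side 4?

r_in = 4/2 (half the side); r_out = 4√2/2 (half the diagonal). Ratio = 1/√2 ≈ 0.707107.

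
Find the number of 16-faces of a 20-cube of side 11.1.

An n-cube has C(n,k)·2^(n-k) k-faces. Here C(20,16)·2^4 = 4845·16 = 77520.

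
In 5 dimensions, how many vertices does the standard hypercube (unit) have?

Number of vertices = 2^5 = 32.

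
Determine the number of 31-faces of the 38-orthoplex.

An n-cross-polytope has 2^(k+1)·C(n,k+1) k-faces. Here 2^32·C(38,32) = 4294967296·2760681 = 11857034609688576.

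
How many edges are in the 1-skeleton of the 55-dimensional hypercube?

Each of the 2^55 = 36028797018963968 vertices has degree 55; total edges = 55·2^55/2 = 990791918021509120.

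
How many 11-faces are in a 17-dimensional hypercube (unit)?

f_11(17-cube) = (17 choose 11) · 2^6 = 792064.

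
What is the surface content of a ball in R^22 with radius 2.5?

S_22(2.5) = 2·π^(22/2)·(2.5)^21 / Γ(22/2) = 19073486328125·π^11/152202903552 ≈ 3.68685e+07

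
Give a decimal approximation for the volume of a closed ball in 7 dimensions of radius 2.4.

The n-ball volume is π^(n/2)·r^n/Γ(n/2+1). With n=7, r=2.4: V ≈ 2167.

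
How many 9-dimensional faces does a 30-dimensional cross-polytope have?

Number of 9-faces = 2^(9+1) · C(30,9+1) = 1024 · 30045015 = 30766095360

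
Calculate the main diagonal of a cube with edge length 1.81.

d = √(1.81² + 1.81² + ... + 1.81²) [3 terms] = √(3·1.81²) = 1.81√3 ≈ 3.13501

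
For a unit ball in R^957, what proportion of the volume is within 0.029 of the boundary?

1 - (1-0.029)^957 ≈ 1 - 5.872e-13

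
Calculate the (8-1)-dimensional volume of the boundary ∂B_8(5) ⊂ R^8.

S_8(5) = 2·π^(8/2)·(5)^7 / Γ(8/2) = 78125·π^4/3 ≈ 2.5367e+06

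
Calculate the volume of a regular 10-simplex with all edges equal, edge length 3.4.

Volume = 3.4^10 · √(11/2^10) / 10! ≈ 0.0058962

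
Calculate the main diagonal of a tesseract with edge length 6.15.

The space diagonal of an n-cube of side s is s√n. Here 6.15·√4 = 12.3.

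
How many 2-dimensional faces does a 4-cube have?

f_2(4-cube) = (4 choose 2) · 2^2 = 24.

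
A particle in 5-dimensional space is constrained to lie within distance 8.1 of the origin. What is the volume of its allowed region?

The n-ball volume is π^(n/2)·r^n/Γ(n/2+1). With n=5, r=8.1: V ≈ 183537.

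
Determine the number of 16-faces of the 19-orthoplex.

f_16(19-orthoplex) = 2^17 · (19 choose 17) = 22413312.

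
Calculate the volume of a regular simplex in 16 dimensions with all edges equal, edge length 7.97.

V = (7.97^16 / 16!) · √((16+1) / 2^16) ≈ 0.204032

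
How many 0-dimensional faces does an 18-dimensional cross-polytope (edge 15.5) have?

Each 0-face is the convex hull of 1 vertex, one chosen as ±e_i from each of 1 distinct axis: 2^1·C(18,1) = 36.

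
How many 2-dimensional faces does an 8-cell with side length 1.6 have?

Number of 2-faces = C(4,2) · 2^(4-2) = 6 · 4 = 24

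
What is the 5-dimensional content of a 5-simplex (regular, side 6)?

Volume = 6^5 · √(6/2^5) / 5! ≈ 28.0592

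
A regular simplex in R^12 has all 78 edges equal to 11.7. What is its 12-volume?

For a regular n-simplex with edge a, V = (a^n / n!)·√((n+1)/2^n). With a=11.7, n=12: V ≈ 773.9.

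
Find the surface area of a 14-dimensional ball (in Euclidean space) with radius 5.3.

S_14(5.3) = 2·π^(14/2)·(5.3)^13 / Γ(14/2) ≈ 2.1844e+10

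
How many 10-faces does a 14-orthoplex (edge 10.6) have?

An n-cross-polytope has 2^(k+1)·C(n,k+1) k-faces. Here 2^11·C(14,11) = 2048·364 = 745472.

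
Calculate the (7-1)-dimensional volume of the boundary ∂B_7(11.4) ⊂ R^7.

|∂B_7(11.4)| ≈ 7.25951e+07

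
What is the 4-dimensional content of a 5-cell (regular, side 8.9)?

V_4 = √(5) · 8.9^4 / (4! · 2^(4/2)) ≈ 146.142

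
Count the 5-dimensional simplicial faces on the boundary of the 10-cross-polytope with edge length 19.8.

An n-cross-polytope has 2^(k+1)·C(n,k+1) k-faces. Here 2^6·C(10,6) = 64·210 = 13440.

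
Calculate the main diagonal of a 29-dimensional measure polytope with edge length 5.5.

||(5.5,5.5,...,5.5)|| = √(29)·5.5 ≈ 29.6184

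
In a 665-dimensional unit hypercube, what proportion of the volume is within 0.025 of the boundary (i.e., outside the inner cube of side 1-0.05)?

The inner cube has side 1-2·0.025 = 0.95 and volume (0.95)^665 ≈ 1.535e-15, so the shell holds 1 - 1.535e-15 of the volume.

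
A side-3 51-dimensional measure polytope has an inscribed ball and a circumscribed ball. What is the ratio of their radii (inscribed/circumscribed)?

r_in = 3/2 (half the side); r_out = 3√51/2 (half the diagonal). Ratio = 1/√51 ≈ 0.140028.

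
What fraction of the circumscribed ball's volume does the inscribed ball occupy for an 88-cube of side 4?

The radii are 4/2 and 4√88/2, so the volume ratio is (1/√88)^88 = 88^{-88/2} ≈ 2.7718e-86.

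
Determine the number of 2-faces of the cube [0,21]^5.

An n-cube has C(n,k)·2^(n-k) k-faces. Here C(5,2)·2^3 = 10·8 = 80.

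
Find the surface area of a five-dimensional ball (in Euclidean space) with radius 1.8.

S = n·V_n(r)/r = 5·V_5(1.8)/1.8 (volume-to-surface relation), giving 276.286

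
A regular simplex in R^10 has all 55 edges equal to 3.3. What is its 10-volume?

V_10 = √(11) · 3.3^10 / (10! · 2^(10/2)) ≈ 0.00437444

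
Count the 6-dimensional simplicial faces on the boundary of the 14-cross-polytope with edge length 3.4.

Number of 6-faces = 2^(6+1) · C(14,6+1) = 128 · 3432 = 439296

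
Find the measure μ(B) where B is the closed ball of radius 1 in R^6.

V_6(1) = π^(6/2) · (1)^6 / Γ(6/2 + 1) = π^3/6 ≈ 5.16771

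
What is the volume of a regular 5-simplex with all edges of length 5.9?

V = (5.9^5 / 5!) · √((5+1) / 2^5) ≈ 25.7976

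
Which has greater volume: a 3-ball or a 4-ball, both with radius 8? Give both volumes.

V_3(8) ≈ 2144.66. V_4(8) ≈ 20212.9. The 4-ball is larger.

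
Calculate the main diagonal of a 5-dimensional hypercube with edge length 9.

Diagonal = √5 · 9 ≈ 20.1246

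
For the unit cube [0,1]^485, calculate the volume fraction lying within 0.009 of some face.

Shell fraction = 1 - (1-0.018)^485 ≈ 0.999851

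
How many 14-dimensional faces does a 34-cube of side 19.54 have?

An n-cube has C(n,k)·2^(n-k) k-faces. Here C(34,14)·2^20 = 1391975640·1048576 = 1459592248688640.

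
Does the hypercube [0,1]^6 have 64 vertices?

True. The 6-cube has 2^6 = 64 vertices.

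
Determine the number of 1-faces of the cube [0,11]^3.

Choose 1 of 3 axes to span the face (C(3,1) = 3 ways), then fix each of the remaining 2 coordinates at one of its two extreme values (2^2 = 4 ways): 3·4 = 12.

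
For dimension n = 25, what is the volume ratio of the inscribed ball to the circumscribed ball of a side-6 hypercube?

V_in/V_out = n^(-n/2) = 25^(-25/2) ≈ 3.35544e-18.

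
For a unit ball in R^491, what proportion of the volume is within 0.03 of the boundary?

V(inner)/V(outer) = ((1-0.03)/1)^491 ≈ 3.198e-07, so the shell fraction is 0.9999996802.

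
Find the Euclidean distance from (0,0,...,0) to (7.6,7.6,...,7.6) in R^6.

The space diagonal of an n-cube of side s is s√n. Here 7.6·√6 ≈ 18.6161.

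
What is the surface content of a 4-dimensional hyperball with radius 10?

|∂B_4(10)| = 2000·π^2 ≈ 19739.2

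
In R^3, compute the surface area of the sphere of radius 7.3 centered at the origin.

The surface area of an n-ball is 2π^(n/2) r^(n-1) / Γ(n/2). For n=3, r=7.3: 4πr² = 4π·(7.3)² ≈ 669.662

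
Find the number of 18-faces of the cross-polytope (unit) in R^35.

Each 18-face is the convex hull of 19 vertices, one chosen as ±e_i from each of 19 distinct axes: 2^19·C(35,19) = 2128572029337600.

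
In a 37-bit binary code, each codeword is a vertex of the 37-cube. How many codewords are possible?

Number of vertices = 2^37 = 137438953472.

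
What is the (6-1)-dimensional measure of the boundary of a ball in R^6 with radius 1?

S_6(1) = 2·π^(6/2)·(1)^5 / Γ(6/2) = π^3 ≈ 31.0063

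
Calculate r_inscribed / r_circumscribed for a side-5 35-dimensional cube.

r_in = 5/2 (half the side); r_out = 5√35/2 (half the diagonal). Ratio = 1/√35 ≈ 0.169031.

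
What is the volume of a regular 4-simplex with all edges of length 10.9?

For a regular n-simplex with edge a, V = (a^n / n!)·√((n+1)/2^n). With a=10.9, n=4: V ≈ 328.791.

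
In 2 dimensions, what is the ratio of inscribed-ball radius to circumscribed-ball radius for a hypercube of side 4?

r_in / r_out = (4/2) / (4√2/2) = 1/√2 ≈ 0.707107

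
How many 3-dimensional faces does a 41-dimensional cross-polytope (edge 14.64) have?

f_3(41-orthoplex) = 2^4 · (41 choose 4) = 1620320.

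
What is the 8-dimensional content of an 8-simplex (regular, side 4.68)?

Volume = 4.68^8 · √(9/2^8) / 8! ≈ 1.07016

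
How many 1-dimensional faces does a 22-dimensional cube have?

An n-cube has C(n,k)·2^(n-k) k-faces. Here C(22,1)·2^21 = 22·2097152 = 46137344.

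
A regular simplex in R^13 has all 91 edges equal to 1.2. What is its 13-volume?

V_13 = √(14) · 1.2^13 / (13! · 2^(13/2)) ≈ 7.10305e-11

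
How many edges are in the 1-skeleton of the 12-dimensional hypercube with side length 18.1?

Each of the 2^12 = 4096 vertices has degree 12; total edges = 12·2^12/2 = 24576.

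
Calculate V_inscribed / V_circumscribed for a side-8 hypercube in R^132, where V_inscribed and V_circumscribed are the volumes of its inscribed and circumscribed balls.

The radii are 8/2 and 8√132/2, so the volume ratio is (1/√132)^132 = 132^{-132/2} ≈ 1.10185e-140.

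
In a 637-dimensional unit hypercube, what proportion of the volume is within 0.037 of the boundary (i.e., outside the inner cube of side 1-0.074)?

1 - (1 - 2·0.037)^637 = 1 - 0.926^637 ≈ 1 - 5.385e-22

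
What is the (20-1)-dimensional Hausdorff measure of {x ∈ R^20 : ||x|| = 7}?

The surface area of an n-ball is 2π^(n/2) r^(n-1) / Γ(n/2). For n=20, r=7: 1628413597910449·π^10/25920 ≈ 5.8834e+15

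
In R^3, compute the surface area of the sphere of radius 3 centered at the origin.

|∂B_3(3)| = 4πr² = 4π·(3)² ≈ 113.097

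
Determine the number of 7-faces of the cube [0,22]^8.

f_7(8-cube) = (8 choose 7) · 2^1 = 16.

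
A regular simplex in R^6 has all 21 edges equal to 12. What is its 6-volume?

Volume = 12^6 · √(7/2^6) / 6! ≈ 1371.56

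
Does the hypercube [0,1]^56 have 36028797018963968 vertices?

False. The 56-cube has 2^56 = 72057594037927936 vertices.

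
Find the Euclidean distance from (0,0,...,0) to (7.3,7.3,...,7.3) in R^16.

The space diagonal of an n-cube of side s is s√n. Here 7.3·√16 = 29.2.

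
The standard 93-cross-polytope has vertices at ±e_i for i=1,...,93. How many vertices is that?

Number of vertices = 2n = 186.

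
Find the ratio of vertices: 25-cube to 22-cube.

The 25-cube has 2^25 = 33554432 vertices. The 22-cube has 2^22 = 4194304 vertices. Ratio: 33554432/4194304 = 8.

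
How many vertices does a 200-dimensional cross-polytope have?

An n-cross-polytope has 2n vertices; here n = 200, giving 400.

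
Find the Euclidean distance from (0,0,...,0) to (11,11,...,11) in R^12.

d = √(11² + 11² + ... + 11²) [12 terms] = √(12·11²) = 11√12 ≈ 38.1051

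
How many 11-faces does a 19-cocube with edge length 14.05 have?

Each 11-face is the convex hull of 12 vertices, one chosen as ±e_i from each of 12 distinct axes: 2^12·C(19,12) = 206389248.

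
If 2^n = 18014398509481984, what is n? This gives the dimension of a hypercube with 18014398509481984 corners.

2^n = 18014398509481984 ⇒ n = log_2(18014398509481984) = 54.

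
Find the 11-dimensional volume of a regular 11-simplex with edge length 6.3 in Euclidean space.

V_11 = √(12) · 6.3^11 / (11! · 2^(11/2)) ≈ 1.18992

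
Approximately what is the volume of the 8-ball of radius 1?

Volume = π^{8/2}·(1)^8/Γ(5) = π^4/24 ≈ 4.05871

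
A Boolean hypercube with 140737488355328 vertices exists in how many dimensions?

The n-cube has 2^n vertices, and 140737488355328 = 2^47, so n = 47.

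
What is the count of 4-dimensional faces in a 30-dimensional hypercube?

Number of 4-faces = C(30,4) · 2^(30-4) = 27405 · 67108864 = 1839118417920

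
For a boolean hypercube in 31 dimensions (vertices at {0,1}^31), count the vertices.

Number of vertices = 2^31 = 2147483648.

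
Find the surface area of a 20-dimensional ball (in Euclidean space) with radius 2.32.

S = n·V_n(r)/r = 20·V_20(2.32)/2.32 (volume-to-surface relation), giving 4.53981e+06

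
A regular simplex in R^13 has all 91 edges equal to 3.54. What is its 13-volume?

V = (3.54^13 / 13!) · √((13+1) / 2^13) ≈ 9.10188e-05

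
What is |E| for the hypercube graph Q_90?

Number of 1-faces = C(90,1)·2^(90-1) = 90·618970019642690137449562112 = 55707301767842112370460590080.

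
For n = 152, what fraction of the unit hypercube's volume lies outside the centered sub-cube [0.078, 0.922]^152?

Shell fraction = 1 - (1-0.156)^152 ≈ 1 - 6.369e-12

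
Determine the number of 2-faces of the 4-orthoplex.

Each 2-face is the convex hull of 3 vertices, one chosen as ±e_i from each of 3 distinct axes: 2^3·C(4,3) = 32.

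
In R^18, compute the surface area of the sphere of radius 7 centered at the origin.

S_18(7) = 2·π^(18/2)·(7)^17 / Γ(18/2) = 33232930569601·π^9/2880 ≈ 3.43974e+14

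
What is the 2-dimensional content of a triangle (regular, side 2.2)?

Area = (√3/4) · 2.2² = 2.09578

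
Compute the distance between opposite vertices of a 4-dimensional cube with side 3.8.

The space diagonal of an n-cube of side s is s√n. Here 3.8·√4 = 7.6.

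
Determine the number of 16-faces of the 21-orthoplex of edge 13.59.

f_16(21-orthoplex) = 2^17 · (21 choose 17) = 784465920.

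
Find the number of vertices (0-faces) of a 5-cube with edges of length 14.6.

An n-cube has C(n,k)·2^(n-k) k-faces. Here C(5,0)·2^5 = 1·32 = 32.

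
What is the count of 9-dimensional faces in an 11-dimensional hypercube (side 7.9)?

Choose 9 of 11 axes to span the face (C(11,9) = 55 ways), then fix each of the remaining 2 coordinates at one of its two extreme values (2^2 = 4 ways): 55·4 = 220.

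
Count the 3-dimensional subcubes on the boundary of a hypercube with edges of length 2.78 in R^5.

Number of 3-faces = C(5,3) · 2^(5-3) = 10 · 4 = 40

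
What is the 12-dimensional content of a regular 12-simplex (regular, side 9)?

V_12 = √(13) · 9^12 / (12! · 2^(12/2)) ≈ 33.2173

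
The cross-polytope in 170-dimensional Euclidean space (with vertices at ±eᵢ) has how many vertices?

An n-cross-polytope has 2n vertices; here n = 170, giving 340.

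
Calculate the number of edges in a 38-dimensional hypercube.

An n-cube has n·2^(n-1) edges. With n = 38: 38·137438953472 = 5222680231936.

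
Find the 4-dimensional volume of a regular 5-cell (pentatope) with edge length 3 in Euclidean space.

Volume = 3^4 · √(5/2^4) / 4! ≈ 1.88668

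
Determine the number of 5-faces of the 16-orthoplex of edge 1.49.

An n-cross-polytope has 2^(k+1)·C(n,k+1) k-faces. Here 2^6·C(16,6) = 64·8008 = 512512.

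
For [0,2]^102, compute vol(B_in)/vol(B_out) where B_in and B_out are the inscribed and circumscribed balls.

V_in/V_out = n^(-n/2) = 102^(-102/2) ≈ 3.64243e-103.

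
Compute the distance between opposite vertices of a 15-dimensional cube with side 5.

Diagonal = √15 · 5 ≈ 19.3649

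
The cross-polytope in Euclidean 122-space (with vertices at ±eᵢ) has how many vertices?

The 122-dimensional cross-polytope has 2n = 2·122 = 244 vertices.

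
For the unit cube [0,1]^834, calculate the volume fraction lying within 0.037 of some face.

1 - (1 - 2·0.037)^834 = 1 - 0.926^834 ≈ 1 - 1.424e-28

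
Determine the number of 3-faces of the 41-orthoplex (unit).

Each 3-face is the convex hull of 4 vertices, one chosen as ±e_i from each of 4 distinct axes: 2^4·C(41,4) = 1620320.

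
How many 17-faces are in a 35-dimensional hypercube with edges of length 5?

Number of 17-faces = C(35,17) · 2^(35-17) = 4537567650 · 262144 = 1189496134041600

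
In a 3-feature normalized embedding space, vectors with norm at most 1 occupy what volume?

V_3(1) = π^(3/2) · (1)^3 / Γ(3/2 + 1) = 4·π/3 ≈ 4.18879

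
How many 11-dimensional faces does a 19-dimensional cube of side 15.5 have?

Choose 11 of 19 axes to span the face (C(19,11) = 75582 ways), then fix each of the remaining 8 coordinates at one of its two extreme values (2^8 = 256 ways): 75582·256 = 19348992.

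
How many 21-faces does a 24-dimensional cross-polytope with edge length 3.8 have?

f_21(24-orthoplex) = 2^22 · (24 choose 22) = 1157627904.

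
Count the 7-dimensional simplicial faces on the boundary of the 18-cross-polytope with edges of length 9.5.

An n-cross-polytope has 2^(k+1)·C(n,k+1) k-faces. Here 2^8·C(18,8) = 256·43758 = 11202048.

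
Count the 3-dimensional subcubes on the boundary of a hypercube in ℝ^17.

Number of 3-faces = C(17,3) · 2^(17-3) = 680 · 16384 = 11141120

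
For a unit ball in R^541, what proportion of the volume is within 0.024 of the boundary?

Shell fraction = 1 - (1-0.024)^541 ≈ 0.9999980396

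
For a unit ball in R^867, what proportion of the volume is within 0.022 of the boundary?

1 - (1-0.022)^867 ≈ 0.9999999958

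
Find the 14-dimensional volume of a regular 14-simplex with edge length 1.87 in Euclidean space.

Volume = 1.87^14 · √(15/2^14) / 14! ≈ 2.21927e-09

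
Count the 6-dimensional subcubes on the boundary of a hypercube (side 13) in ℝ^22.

Choose 6 of 22 axes to span the face (C(22,6) = 74613 ways), then fix each of the remaining 16 coordinates at one of its two extreme values (2^16 = 65536 ways): 74613·65536 = 4889837568.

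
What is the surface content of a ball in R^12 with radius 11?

|∂B_12(11)| = 285311670611·π^6/60 ≈ 4.57159e+12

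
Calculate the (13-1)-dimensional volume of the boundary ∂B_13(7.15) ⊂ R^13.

S = n·V_n(r)/r = 13·V_13(7.15)/7.15 (volume-to-surface relation), giving 2.11328e+11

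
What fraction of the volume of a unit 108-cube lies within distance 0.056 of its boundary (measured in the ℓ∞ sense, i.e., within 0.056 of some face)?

The inner cube has side 1-2·0.056 = 0.888 and volume (0.888)^108 ≈ 2.683e-06, so the shell holds 0.9999973171 of the volume.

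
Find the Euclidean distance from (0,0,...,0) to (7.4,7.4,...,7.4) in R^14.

The space diagonal of an n-cube of side s is s√n. Here 7.4·√14 ≈ 27.6883.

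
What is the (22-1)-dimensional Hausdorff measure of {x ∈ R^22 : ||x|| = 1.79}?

|∂B_22(1.79)| ≈ 33100.1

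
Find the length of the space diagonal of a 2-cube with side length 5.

||(5,5,...,5)|| = √(2)·5 ≈ 7.07107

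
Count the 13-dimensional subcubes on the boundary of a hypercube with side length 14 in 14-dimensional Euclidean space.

f_13(14-cube) = (14 choose 13) · 2^1 = 28.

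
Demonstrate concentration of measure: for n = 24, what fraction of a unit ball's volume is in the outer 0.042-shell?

1 - (1-0.042)^24 ≈ 0.642914 ≈ 64.29%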